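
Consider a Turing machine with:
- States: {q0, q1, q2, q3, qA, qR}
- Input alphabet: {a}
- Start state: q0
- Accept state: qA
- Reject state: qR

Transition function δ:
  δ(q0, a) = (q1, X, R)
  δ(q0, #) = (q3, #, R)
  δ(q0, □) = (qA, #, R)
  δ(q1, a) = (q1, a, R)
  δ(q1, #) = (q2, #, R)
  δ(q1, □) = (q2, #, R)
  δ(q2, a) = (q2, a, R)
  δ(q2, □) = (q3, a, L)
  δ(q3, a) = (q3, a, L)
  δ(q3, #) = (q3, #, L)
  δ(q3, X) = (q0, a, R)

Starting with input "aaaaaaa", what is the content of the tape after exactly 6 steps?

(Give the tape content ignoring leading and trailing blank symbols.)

Execution trace:
Initial: [q0]aaaaaaa
Step 1: δ(q0, a) = (q1, X, R) → X[q1]aaaaaa
Step 2: δ(q1, a) = (q1, a, R) → Xa[q1]aaaaa
Step 3: δ(q1, a) = (q1, a, R) → Xaa[q1]aaaa
Step 4: δ(q1, a) = (q1, a, R) → Xaaa[q1]aaa
Step 5: δ(q1, a) = (q1, a, R) → Xaaaa[q1]aa
Step 6: δ(q1, a) = (q1, a, R) → Xaaaaa[q1]a

After 6 steps, the tape (ignoring leading/trailing blanks) is: Xaaaaaa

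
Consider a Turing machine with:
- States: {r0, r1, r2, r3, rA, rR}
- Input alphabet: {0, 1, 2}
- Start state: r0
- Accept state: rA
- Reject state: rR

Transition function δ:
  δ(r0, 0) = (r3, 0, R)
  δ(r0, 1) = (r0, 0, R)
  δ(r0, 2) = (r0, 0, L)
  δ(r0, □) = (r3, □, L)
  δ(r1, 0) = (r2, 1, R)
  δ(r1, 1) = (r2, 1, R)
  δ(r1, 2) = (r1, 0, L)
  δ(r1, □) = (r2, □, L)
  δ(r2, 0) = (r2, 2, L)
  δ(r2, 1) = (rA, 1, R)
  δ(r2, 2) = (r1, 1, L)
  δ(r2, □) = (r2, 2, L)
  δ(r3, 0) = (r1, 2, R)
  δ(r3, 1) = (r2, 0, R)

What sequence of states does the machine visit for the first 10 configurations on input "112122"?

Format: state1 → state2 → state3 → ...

Execution trace:
Initial: [r0]112122
Step 1: δ(r0, 1) = (r0, 0, R) → 0[r0]12122
Step 2: δ(r0, 1) = (r0, 0, R) → 00[r0]2122
Step 3: δ(r0, 2) = (r0, 0, L) → 0[r0]00122
Step 4: δ(r0, 0) = (r3, 0, R) → 00[r3]0122
Step 5: δ(r3, 0) = (r1, 2, R) → 002[r1]122
Step 6: δ(r1, 1) = (r2, 1, R) → 0021[r2]22
Step 7: δ(r2, 2) = (r1, 1, L) → 002[r1]112
Step 8: δ(r1, 1) = (r2, 1, R) → 0021[r2]12
Step 9: δ(r2, 1) = (rA, 1, R) → 00211[rA]2

The machine reaches the accept state rA and halts.

State sequence: r0 → r0 → r0 → r0 → r3 → r1 → r2 → r1 → r2 → rA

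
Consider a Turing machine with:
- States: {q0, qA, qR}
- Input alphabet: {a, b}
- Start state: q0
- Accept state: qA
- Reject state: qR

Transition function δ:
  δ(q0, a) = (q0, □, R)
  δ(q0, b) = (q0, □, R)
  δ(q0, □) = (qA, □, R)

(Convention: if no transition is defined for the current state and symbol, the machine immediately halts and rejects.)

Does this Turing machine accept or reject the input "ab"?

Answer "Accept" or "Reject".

Execution trace:
Initial: [q0]ab
Step 1: δ(q0, a) = (q0, □, R) → □[q0]b
Step 2: δ(q0, b) = (q0, □, R) → □□[q0]□
Step 3: δ(q0, □) = (qA, □, R) → □□□[qA]□

The machine reaches the accept state qA and halts.

Answer: Accept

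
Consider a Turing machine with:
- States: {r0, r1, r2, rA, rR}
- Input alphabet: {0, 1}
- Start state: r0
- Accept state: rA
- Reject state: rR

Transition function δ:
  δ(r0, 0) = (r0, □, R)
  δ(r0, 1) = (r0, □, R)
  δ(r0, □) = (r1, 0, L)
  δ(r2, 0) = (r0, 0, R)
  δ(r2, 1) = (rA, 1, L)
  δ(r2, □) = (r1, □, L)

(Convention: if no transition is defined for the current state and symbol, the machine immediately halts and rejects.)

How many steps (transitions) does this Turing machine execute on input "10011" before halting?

Execution trace:
Initial: [r0]10011
Step 1: δ(r0, 1) = (r0, □, R) → □[r0]0011
Step 2: δ(r0, 0) = (r0, □, R) → □□[r0]011
Step 3: δ(r0, 0) = (r0, □, R) → □□□[r0]11
Step 4: δ(r0, 1) = (r0, □, R) → □□□□[r0]1
Step 5: δ(r0, 1) = (r0, □, R) → □□□□□[r0]□
Step 6: δ(r0, □) = (r1, 0, L) → □□□□[r1]□0

No transition is defined for δ(r1, □). By convention the machine halts and rejects.

The machine executed 6 steps before halting.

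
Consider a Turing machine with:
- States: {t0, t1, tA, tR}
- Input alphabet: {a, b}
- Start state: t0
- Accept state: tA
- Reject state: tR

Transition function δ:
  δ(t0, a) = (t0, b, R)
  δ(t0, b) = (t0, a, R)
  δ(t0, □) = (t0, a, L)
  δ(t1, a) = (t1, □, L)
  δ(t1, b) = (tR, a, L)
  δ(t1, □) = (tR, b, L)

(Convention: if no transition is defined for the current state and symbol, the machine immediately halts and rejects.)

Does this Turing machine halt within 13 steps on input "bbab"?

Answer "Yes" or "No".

Execution trace:
Initial: [t0]bbab
Step 1: δ(t0, b) = (t0, a, R) → a[t0]bab
Step 2: δ(t0, b) = (t0, a, R) → aa[t0]ab
Step 3: δ(t0, a) = (t0, b, R) → aab[t0]b
Step 4: δ(t0, b) = (t0, a, R) → aaba[t0]□
Step 5: δ(t0, □) = (t0, a, L) → aab[t0]aa
Step 6: δ(t0, a) = (t0, b, R) → aabb[t0]a
Step 7: δ(t0, a) = (t0, b, R) → aabbb[t0]□
Step 8: δ(t0, □) = (t0, a, L) → aabb[t0]ba
Step 9: δ(t0, b) = (t0, a, R) → aabba[t0]a
Step 10: δ(t0, a) = (t0, b, R) → aabbab[t0]□
Step 11: δ(t0, □) = (t0, a, L) → aabba[t0]ba
Step 12: δ(t0, b) = (t0, a, R) → aabbaa[t0]a
Step 13: δ(t0, a) = (t0, b, R) → aabbaab[t0]□

The machine has not reached a halting state after 13 steps.
The machine did not halt within the 13-step bound.

Answer: No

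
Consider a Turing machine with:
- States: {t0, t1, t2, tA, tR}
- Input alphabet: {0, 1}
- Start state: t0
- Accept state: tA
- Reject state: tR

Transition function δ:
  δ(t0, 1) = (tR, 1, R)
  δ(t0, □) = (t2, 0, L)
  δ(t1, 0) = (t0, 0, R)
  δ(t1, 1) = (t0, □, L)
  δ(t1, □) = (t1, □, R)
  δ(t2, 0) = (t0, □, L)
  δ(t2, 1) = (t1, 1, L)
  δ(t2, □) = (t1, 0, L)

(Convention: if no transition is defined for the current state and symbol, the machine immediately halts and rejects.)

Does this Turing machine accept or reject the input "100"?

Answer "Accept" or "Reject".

Execution trace:
Initial: [t0]100
Step 1: δ(t0, 1) = (tR, 1, R) → 1[tR]00

The machine reaches the reject state tR and halts.

Answer: Reject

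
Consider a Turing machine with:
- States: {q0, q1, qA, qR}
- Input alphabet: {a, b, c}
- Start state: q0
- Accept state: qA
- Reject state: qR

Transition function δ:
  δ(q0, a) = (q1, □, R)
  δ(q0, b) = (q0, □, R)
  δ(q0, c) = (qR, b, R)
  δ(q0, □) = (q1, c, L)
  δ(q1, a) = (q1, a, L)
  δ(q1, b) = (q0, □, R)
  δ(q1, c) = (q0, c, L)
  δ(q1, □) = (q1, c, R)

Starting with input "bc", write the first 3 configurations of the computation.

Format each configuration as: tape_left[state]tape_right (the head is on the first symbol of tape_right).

Transitions applied:
Step 1: δ(q0, b) = (q0, □, R)
Step 2: δ(q0, c) = (qR, b, R)

The first 3 configurations are:
[q0]bc ⊢ □[q0]c ⊢ □b[qR]□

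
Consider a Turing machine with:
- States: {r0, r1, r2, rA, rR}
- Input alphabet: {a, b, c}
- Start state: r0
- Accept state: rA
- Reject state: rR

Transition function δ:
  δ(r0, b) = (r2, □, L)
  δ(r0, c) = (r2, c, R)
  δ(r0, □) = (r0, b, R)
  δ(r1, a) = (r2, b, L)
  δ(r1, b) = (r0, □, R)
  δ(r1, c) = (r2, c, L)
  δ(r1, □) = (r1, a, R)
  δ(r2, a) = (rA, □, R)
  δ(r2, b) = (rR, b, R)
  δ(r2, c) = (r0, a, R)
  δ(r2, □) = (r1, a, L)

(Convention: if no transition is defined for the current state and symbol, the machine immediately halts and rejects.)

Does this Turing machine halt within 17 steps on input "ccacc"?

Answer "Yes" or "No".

Execution trace:
Initial: [r0]ccacc
Step 1: δ(r0, c) = (r2, c, R) → c[r2]cacc
Step 2: δ(r2, c) = (r0, a, R) → ca[r0]acc

No transition is defined for δ(r0, a). By convention the machine halts and rejects.
The machine halted after 2 steps (within the 17-step bound).

Answer: Yes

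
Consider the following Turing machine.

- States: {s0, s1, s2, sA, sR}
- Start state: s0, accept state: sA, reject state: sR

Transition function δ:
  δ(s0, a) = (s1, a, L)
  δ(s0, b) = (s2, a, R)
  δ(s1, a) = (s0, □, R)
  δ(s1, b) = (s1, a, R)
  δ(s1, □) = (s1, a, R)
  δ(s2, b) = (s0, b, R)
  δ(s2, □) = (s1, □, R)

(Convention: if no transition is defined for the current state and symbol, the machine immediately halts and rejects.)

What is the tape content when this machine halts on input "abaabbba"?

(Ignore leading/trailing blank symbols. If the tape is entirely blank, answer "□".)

Execution trace:
Initial: [s0]abaabbba
Step 1: δ(s0, a) = (s1, a, L) → [s1]□abaabbba
Step 2: δ(s1, □) = (s1, a, R) → a[s1]abaabbba
Step 3: δ(s1, a) = (s0, □, R) → a□[s0]baabbba
Step 4: δ(s0, b) = (s2, a, R) → a□a[s2]aabbba

No transition is defined for δ(s2, a). By convention the machine halts and rejects.

Final tape (ignoring leading/trailing blanks): a□aaabbba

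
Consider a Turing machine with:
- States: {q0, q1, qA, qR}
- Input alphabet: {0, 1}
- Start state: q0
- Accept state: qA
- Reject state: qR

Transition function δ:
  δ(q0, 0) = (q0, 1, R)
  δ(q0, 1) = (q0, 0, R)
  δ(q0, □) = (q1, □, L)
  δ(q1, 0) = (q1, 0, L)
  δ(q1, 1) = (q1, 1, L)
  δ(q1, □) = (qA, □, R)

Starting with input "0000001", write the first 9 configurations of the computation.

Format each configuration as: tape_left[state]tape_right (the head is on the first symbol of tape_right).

Transitions applied:
Step 1: δ(q0, 0) = (q0, 1, R)
Step 2: δ(q0, 0) = (q0, 1, R)
Step 3: δ(q0, 0) = (q0, 1, R)
Step 4: δ(q0, 0) = (q0, 1, R)
Step 5: δ(q0, 0) = (q0, 1, R)
Step 6: δ(q0, 0) = (q0, 1, R)
Step 7: δ(q0, 1) = (q0, 0, R)
Step 8: δ(q0, □) = (q1, □, L)

The first 9 configurations are:
[q0]0000001 ⊢ 1[q0]000001 ⊢ 11[q0]00001 ⊢ 111[q0]0001 ⊢ 1111[q0]001 ⊢ 11111[q0]01 ⊢ 111111[q0]1 ⊢ 1111110[q0]□ ⊢ 111111[q1]0□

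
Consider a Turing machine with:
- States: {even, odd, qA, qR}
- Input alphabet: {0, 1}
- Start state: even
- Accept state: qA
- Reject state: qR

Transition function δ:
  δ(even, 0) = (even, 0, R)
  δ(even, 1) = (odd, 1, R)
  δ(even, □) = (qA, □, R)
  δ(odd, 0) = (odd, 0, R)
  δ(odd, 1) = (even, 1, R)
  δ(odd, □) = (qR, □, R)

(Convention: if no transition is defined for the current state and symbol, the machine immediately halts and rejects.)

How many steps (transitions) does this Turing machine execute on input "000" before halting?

Execution trace:
Initial: [even]000
Step 1: δ(even, 0) = (even, 0, R) → 0[even]00
Step 2: δ(even, 0) = (even, 0, R) → 00[even]0
Step 3: δ(even, 0) = (even, 0, R) → 000[even]□
Step 4: δ(even, □) = (qA, □, R) → 000□[qA]□

The machine reaches the accept state qA and halts.

The machine executed 4 steps before halting.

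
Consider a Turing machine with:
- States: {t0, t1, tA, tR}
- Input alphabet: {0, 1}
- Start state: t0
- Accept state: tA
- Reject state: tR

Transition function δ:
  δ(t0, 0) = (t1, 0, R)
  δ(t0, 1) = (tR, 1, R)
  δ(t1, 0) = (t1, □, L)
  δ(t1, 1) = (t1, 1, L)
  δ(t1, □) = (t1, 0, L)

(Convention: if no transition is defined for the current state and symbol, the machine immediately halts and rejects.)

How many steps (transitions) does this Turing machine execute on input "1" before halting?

Execution trace:
Initial: [t0]1
Step 1: δ(t0, 1) = (tR, 1, R) → 1[tR]□

The machine reaches the reject state tR and halts.

The machine executed 1 step before halting.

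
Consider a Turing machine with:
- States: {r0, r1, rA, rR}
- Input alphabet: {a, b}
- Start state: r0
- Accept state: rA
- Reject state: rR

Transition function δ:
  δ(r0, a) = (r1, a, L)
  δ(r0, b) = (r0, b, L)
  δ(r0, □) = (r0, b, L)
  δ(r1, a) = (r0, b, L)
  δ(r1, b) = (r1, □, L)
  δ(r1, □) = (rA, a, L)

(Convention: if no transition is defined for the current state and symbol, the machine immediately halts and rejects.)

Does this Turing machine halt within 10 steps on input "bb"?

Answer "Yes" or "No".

Execution trace:
Initial: [r0]bb
Step 1: δ(r0, b) = (r0, b, L) → [r0]□bb
Step 2: δ(r0, □) = (r0, b, L) → [r0]□bbb
Step 3: δ(r0, □) = (r0, b, L) → [r0]□bbbb
Step 4: δ(r0, □) = (r0, b, L) → [r0]□bbbbb
Step 5: δ(r0, □) = (r0, b, L) → [r0]□bbbbbb
Step 6: δ(r0, □) = (r0, b, L) → [r0]□bbbbbbb
Step 7: δ(r0, □) = (r0, b, L) → [r0]□bbbbbbbb
Step 8: δ(r0, □) = (r0, b, L) → [r0]□bbbbbbbbb
Step 9: δ(r0, □) = (r0, b, L) → [r0]□bbbbbbbbbb
Step 10: δ(r0, □) = (r0, b, L) → [r0]□bbbbbbbbbbb

The machine has not reached a halting state after 10 steps.
The machine did not halt within the 10-step bound.

Answer: No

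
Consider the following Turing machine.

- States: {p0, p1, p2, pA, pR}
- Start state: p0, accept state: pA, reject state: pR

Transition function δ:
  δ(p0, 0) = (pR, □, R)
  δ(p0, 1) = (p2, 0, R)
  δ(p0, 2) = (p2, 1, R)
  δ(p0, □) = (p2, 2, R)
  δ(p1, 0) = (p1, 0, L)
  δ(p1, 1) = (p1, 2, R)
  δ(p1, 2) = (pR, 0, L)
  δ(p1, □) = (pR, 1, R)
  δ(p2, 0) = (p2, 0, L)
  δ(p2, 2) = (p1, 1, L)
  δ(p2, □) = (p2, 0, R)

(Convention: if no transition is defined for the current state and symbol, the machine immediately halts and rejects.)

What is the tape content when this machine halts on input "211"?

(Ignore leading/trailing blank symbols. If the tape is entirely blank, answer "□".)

Execution trace:
Initial: [p0]211
Step 1: δ(p0, 2) = (p2, 1, R) → 1[p2]11

No transition is defined for δ(p2, 1). By convention the machine halts and rejects.

Final tape (ignoring leading/trailing blanks): 111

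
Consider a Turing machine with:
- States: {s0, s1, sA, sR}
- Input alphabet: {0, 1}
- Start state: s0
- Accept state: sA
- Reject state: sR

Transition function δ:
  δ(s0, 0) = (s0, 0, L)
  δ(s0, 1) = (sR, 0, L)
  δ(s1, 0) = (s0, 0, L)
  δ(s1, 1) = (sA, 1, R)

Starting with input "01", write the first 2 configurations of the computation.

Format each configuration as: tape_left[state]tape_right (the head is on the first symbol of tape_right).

Transitions applied:
Step 1: δ(s0, 0) = (s0, 0, L)

The first 2 configurations are:
[s0]01 ⊢ [s0]□01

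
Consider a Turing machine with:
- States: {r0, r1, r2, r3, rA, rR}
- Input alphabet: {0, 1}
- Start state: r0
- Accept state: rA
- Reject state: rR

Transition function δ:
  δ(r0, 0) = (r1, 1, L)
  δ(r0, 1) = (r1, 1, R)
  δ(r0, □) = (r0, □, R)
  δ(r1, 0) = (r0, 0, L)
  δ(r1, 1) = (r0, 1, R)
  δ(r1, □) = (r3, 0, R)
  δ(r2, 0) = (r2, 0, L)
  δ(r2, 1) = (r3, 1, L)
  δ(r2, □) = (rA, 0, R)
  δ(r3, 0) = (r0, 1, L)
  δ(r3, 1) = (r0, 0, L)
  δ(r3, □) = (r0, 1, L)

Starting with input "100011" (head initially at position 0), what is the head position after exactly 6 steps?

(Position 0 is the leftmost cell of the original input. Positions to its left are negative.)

Execution trace (head position shown):
Step 0: [r0]100011  (head at position 0)
Step 1: move right → 1[r1]00011  (head at position 1)
Step 2: move left → [r0]100011  (head at position 0)
Step 3: move right → 1[r1]00011  (head at position 1)
Step 4: move left → [r0]100011  (head at position 0)
Step 5: move right → 1[r1]00011  (head at position 1)
Step 6: move left → [r0]100011  (head at position 0)

After 6 steps, the head is at position 0.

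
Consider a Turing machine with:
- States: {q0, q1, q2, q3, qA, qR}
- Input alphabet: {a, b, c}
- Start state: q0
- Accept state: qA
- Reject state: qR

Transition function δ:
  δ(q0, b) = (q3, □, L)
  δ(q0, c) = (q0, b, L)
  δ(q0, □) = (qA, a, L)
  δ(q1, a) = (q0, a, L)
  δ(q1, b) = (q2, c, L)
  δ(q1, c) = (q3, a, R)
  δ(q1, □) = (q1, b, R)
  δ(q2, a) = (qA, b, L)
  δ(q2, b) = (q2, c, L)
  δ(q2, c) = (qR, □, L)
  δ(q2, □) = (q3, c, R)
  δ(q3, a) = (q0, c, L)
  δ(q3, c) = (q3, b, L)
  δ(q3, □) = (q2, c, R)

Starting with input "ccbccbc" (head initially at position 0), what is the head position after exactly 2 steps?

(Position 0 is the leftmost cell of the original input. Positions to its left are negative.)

Execution trace (head position shown):
Step 0: [q0]ccbccbc  (head at position 0)
Step 1: move left → [q0]□bcbccbc  (head at position -1)
Step 2: move left → [qA]□abcbccbc  (head at position -2)

After 2 steps, the head is at position -2.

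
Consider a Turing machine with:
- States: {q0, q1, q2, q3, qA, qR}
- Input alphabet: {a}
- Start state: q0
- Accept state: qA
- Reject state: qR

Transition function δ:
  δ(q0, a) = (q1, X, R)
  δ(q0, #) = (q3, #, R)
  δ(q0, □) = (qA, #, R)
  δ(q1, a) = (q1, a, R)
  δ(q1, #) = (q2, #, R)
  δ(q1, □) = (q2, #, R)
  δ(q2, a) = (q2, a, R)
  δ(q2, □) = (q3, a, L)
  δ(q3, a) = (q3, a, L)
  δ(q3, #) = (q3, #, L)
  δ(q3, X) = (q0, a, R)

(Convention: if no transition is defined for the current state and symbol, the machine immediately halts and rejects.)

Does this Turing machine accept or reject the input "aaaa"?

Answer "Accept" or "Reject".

Execution trace:
Initial: [q0]aaaa
Step 1: δ(q0, a) = (q1, X, R) → X[q1]aaa
Step 2: δ(q1, a) = (q1, a, R) → Xa[q1]aa
Step 3: δ(q1, a) = (q1, a, R) → Xaa[q1]a
Step 4: δ(q1, a) = (q1, a, R) → Xaaa[q1]□
Step 5: δ(q1, □) = (q2, #, R) → Xaaa#[q2]□
Step 6: δ(q2, □) = (q3, a, L) → Xaaa[q3]#a
Step 7: δ(q3, #) = (q3, #, L) → Xaa[q3]a#a
Step 8: δ(q3, a) = (q3, a, L) → Xa[q3]aa#a
Step 9: δ(q3, a) = (q3, a, L) → X[q3]aaa#a
Step 10: δ(q3, a) = (q3, a, L) → [q3]Xaaa#a
Step 11: δ(q3, X) = (q0, a, R) → a[q0]aaa#a
Step 12: δ(q0, a) = (q1, X, R) → aX[q1]aa#a
Step 13: δ(q1, a) = (q1, a, R) → aXa[q1]a#a
Step 14: δ(q1, a) = (q1, a, R) → aXaa[q1]#a
Step 15: δ(q1, #) = (q2, #, R) → aXaa#[q2]a
Step 16: δ(q2, a) = (q2, a, R) → aXaa#a[q2]□
Step 17: δ(q2, □) = (q3, a, L) → aXaa#[q3]aa
Step 18: δ(q3, a) = (q3, a, L) → aXaa[q3]#aa
Step 19: δ(q3, #) = (q3, #, L) → aXa[q3]a#aa
Step 20: δ(q3, a) = (q3, a, L) → aX[q3]aa#aa
Step 21: δ(q3, a) = (q3, a, L) → a[q3]Xaa#aa
Step 22: δ(q3, X) = (q0, a, R) → aa[q0]aa#aa
Step 23: δ(q0, a) = (q1, X, R) → aaX[q1]a#aa
Step 24: δ(q1, a) = (q1, a, R) → aaXa[q1]#aa
Step 25: δ(q1, #) = (q2, #, R) → aaXa#[q2]aa
Step 26: δ(q2, a) = (q2, a, R) → aaXa#a[q2]a
Step 27: δ(q2, a) = (q2, a, R) → aaXa#aa[q2]□
Step 28: δ(q2, □) = (q3, a, L) → aaXa#a[q3]aa
Step 29: δ(q3, a) = (q3, a, L) → aaXa#[q3]aaa
Step 30: δ(q3, a) = (q3, a, L) → aaXa[q3]#aaa
Step 31: δ(q3, #) = (q3, #, L) → aaX[q3]a#aaa
Step 32: δ(q3, a) = (q3, a, L) → aa[q3]Xa#aaa
Step 33: δ(q3, X) = (q0, a, R) → aaa[q0]a#aaa
Step 34: δ(q0, a) = (q1, X, R) → aaaX[q1]#aaa
Step 35: δ(q1, #) = (q2, #, R) → aaaX#[q2]aaa
Step 36: δ(q2, a) = (q2, a, R) → aaaX#a[q2]aa
Step 37: δ(q2, a) = (q2, a, R) → aaaX#aa[q2]a
Step 38: δ(q2, a) = (q2, a, R) → aaaX#aaa[q2]□
Step 39: δ(q2, □) = (q3, a, L) → aaaX#aa[q3]aa
Step 40: δ(q3, a) = (q3, a, L) → aaaX#a[q3]aaa
Step 41: δ(q3, a) = (q3, a, L) → aaaX#[q3]aaaa
Step 42: δ(q3, a) = (q3, a, L) → aaaX[q3]#aaaa
Step 43: δ(q3, #) = (q3, #, L) → aaa[q3]X#aaaa
Step 44: δ(q3, X) = (q0, a, R) → aaaa[q0]#aaaa
Step 45: δ(q0, #) = (q3, #, R) → aaaa#[q3]aaaa
Step 46: δ(q3, a) = (q3, a, L) → aaaa[q3]#aaaa
Step 47: δ(q3, #) = (q3, #, L) → aaa[q3]a#aaaa
Step 48: δ(q3, a) = (q3, a, L) → aa[q3]aa#aaaa
Step 49: δ(q3, a) = (q3, a, L) → a[q3]aaa#aaaa
Step 50: δ(q3, a) = (q3, a, L) → [q3]aaaa#aaaa
Step 51: δ(q3, a) = (q3, a, L) → [q3]□aaaa#aaaa

No transition is defined for δ(q3, □). By convention the machine halts and rejects.

Answer: Reject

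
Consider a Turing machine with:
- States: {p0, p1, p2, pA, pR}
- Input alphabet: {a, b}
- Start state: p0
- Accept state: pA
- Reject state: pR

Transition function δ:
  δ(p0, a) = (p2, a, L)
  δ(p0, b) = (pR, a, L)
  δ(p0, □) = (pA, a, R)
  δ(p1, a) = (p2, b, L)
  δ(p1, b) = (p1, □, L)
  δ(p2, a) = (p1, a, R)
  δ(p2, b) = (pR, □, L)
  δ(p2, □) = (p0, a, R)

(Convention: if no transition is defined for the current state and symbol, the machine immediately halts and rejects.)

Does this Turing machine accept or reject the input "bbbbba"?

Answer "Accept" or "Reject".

Execution trace:
Initial: [p0]bbbbba
Step 1: δ(p0, b) = (pR, a, L) → [pR]□abbbba

The machine reaches the reject state pR and halts.

Answer: Reject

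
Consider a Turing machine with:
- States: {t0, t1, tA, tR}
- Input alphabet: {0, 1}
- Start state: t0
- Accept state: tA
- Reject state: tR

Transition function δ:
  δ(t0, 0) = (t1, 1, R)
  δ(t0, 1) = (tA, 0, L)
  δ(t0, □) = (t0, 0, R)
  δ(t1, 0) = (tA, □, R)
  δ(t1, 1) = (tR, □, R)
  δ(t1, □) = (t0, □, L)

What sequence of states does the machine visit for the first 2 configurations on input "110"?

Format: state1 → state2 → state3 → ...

Execution trace:
Initial: [t0]110
Step 1: δ(t0, 1) = (tA, 0, L) → [tA]□010

The machine reaches the accept state tA and halts.

State sequence: t0 → tA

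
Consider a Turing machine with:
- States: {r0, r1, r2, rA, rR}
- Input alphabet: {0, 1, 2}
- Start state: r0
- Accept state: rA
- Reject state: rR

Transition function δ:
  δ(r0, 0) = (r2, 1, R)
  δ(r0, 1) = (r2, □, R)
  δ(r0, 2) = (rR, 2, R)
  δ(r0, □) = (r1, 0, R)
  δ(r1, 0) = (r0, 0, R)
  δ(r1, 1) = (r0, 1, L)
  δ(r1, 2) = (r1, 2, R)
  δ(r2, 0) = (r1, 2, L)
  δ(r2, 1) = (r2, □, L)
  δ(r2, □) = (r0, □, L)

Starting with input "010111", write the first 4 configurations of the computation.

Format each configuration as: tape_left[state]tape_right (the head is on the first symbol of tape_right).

Transitions applied:
Step 1: δ(r0, 0) = (r2, 1, R)
Step 2: δ(r2, 1) = (r2, □, L)
Step 3: δ(r2, 1) = (r2, □, L)

The first 4 configurations are:
[r0]010111 ⊢ 1[r2]10111 ⊢ [r2]1□0111 ⊢ [r2]□□□0111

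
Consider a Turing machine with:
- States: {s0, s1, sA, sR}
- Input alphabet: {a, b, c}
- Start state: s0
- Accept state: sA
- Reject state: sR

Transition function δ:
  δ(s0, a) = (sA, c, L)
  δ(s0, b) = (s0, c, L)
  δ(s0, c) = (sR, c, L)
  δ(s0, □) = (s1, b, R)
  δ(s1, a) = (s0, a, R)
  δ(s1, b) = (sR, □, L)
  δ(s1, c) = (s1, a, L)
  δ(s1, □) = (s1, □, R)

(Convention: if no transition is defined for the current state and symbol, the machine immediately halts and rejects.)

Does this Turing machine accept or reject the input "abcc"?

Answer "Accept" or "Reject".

Execution trace:
Initial: [s0]abcc
Step 1: δ(s0, a) = (sA, c, L) → [sA]□cbcc

The machine reaches the accept state sA and halts.

Answer: Accept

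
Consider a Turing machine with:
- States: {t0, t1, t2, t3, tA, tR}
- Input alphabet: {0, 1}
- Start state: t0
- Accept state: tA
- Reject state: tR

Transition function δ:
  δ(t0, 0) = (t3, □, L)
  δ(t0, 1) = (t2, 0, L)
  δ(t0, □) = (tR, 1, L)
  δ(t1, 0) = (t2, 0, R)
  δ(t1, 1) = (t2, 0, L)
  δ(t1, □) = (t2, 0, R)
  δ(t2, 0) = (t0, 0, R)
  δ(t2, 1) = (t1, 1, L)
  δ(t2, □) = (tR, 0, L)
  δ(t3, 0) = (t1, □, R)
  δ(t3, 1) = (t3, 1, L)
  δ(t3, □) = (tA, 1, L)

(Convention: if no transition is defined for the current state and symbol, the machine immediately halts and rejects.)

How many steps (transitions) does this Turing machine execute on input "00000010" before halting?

Execution trace:
Initial: [t0]00000010
Step 1: δ(t0, 0) = (t3, □, L) → [t3]□□0000010
Step 2: δ(t3, □) = (tA, 1, L) → [tA]□1□0000010

The machine reaches the accept state tA and halts.

The machine executed 2 steps before halting.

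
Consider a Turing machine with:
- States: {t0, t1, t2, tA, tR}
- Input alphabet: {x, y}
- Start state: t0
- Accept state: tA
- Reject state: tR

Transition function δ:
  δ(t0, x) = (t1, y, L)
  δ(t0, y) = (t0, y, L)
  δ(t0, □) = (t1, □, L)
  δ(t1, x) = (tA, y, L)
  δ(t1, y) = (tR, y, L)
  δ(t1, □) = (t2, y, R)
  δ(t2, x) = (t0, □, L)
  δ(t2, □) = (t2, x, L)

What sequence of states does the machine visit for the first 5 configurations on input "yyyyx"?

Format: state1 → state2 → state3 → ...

Execution trace:
Initial: [t0]yyyyx
Step 1: δ(t0, y) = (t0, y, L) → [t0]□yyyyx
Step 2: δ(t0, □) = (t1, □, L) → [t1]□□yyyyx
Step 3: δ(t1, □) = (t2, y, R) → y[t2]□yyyyx
Step 4: δ(t2, □) = (t2, x, L) → [t2]yxyyyyx

No transition is defined for δ(t2, y). By convention the machine halts and rejects.

State sequence: t0 → t0 → t1 → t2 → t2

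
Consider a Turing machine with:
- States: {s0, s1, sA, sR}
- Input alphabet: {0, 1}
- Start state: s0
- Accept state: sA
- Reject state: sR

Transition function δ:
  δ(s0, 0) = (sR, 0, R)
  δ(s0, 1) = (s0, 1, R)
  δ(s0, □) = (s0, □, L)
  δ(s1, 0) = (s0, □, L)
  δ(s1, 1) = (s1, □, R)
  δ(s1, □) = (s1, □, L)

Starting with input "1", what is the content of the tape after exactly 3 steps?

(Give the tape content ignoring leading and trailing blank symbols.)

Execution trace:
Initial: [s0]1
Step 1: δ(s0, 1) = (s0, 1, R) → 1[s0]□
Step 2: δ(s0, □) = (s0, □, L) → [s0]1□
Step 3: δ(s0, 1) = (s0, 1, R) → 1[s0]□

After 3 steps, the tape (ignoring leading/trailing blanks) is: 1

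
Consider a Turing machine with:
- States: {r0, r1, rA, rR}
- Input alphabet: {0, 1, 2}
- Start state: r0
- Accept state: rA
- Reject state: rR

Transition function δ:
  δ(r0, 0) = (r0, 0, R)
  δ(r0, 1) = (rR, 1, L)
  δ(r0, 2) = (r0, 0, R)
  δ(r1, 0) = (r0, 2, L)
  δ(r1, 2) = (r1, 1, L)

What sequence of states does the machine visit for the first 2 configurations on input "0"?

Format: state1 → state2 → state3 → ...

Execution trace:
Initial: [r0]0
Step 1: δ(r0, 0) = (r0, 0, R) → 0[r0]□

No transition is defined for δ(r0, □). By convention the machine halts and rejects.

State sequence: r0 → r0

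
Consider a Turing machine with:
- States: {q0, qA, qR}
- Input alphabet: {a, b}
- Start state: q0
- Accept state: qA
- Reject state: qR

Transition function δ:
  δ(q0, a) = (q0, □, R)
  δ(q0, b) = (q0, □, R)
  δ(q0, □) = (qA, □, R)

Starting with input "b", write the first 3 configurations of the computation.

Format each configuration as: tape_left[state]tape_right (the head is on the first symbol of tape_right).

Transitions applied:
Step 1: δ(q0, b) = (q0, □, R)
Step 2: δ(q0, □) = (qA, □, R)

The first 3 configurations are:
[q0]b ⊢ □[q0]□ ⊢ □□[qA]□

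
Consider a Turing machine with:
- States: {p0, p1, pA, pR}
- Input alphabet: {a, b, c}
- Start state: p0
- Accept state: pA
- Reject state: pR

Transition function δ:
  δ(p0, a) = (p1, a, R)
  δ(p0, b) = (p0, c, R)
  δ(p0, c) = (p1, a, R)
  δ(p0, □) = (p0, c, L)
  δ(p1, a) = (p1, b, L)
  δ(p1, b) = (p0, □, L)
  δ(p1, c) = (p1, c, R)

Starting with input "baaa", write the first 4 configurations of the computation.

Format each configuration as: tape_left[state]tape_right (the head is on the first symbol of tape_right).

Transitions applied:
Step 1: δ(p0, b) = (p0, c, R)
Step 2: δ(p0, a) = (p1, a, R)
Step 3: δ(p1, a) = (p1, b, L)

The first 4 configurations are:
[p0]baaa ⊢ c[p0]aaa ⊢ ca[p1]aa ⊢ c[p1]aba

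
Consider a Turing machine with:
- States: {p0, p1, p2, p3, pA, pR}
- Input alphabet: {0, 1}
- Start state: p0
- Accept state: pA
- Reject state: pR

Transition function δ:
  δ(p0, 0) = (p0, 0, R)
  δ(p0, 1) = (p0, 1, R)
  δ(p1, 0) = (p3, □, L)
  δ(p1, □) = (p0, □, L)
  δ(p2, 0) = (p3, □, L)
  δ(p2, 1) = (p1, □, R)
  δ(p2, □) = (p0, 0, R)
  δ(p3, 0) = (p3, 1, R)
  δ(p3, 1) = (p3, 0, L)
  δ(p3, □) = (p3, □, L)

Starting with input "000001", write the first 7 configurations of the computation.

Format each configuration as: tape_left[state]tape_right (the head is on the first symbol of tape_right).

Transitions applied:
Step 1: δ(p0, 0) = (p0, 0, R)
Step 2: δ(p0, 0) = (p0, 0, R)
Step 3: δ(p0, 0) = (p0, 0, R)
Step 4: δ(p0, 0) = (p0, 0, R)
Step 5: δ(p0, 0) = (p0, 0, R)
Step 6: δ(p0, 1) = (p0, 1, R)

The first 7 configurations are:
[p0]000001 ⊢ 0[p0]00001 ⊢ 00[p0]0001 ⊢ 000[p0]001 ⊢ 0000[p0]01 ⊢ 00000[p0]1 ⊢ 000001[p0]□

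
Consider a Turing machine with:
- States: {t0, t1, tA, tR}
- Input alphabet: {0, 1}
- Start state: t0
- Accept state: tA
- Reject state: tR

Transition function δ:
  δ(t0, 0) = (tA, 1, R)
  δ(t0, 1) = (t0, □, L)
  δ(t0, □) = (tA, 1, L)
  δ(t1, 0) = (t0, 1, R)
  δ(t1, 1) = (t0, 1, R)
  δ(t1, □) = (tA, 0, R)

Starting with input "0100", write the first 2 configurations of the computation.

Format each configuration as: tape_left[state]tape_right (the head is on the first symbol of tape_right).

Transitions applied:
Step 1: δ(t0, 0) = (tA, 1, R)

The first 2 configurations are:
[t0]0100 ⊢ 1[tA]100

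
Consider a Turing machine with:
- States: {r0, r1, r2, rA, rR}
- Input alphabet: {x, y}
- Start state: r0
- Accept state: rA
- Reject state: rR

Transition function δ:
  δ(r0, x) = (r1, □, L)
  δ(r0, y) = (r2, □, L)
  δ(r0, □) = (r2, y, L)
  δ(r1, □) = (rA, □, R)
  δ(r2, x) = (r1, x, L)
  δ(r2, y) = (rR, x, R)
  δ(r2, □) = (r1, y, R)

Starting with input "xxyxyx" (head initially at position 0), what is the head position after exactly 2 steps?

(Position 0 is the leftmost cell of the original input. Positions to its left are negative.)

Execution trace (head position shown):
Step 0: [r0]xxyxyx  (head at position 0)
Step 1: move left → [r1]□□xyxyx  (head at position -1)
Step 2: move right → □[rA]□xyxyx  (head at position 0)

After 2 steps, the head is at position 0.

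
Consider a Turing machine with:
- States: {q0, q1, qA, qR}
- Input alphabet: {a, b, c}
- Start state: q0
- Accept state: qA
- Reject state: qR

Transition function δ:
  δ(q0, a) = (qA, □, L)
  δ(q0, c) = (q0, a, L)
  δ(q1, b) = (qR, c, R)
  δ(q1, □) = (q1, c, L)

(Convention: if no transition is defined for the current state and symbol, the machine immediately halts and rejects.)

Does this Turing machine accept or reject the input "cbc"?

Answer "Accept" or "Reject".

Execution trace:
Initial: [q0]cbc
Step 1: δ(q0, c) = (q0, a, L) → [q0]□abc

No transition is defined for δ(q0, □). By convention the machine halts and rejects.

Answer: Reject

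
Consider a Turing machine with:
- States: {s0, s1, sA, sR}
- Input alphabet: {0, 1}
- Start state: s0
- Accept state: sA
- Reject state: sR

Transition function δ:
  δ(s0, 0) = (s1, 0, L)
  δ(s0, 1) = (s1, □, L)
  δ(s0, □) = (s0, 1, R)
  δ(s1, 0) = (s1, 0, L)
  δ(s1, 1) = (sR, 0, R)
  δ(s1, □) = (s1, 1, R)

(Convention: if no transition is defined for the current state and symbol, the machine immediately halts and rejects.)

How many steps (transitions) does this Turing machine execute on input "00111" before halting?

Execution trace:
Initial: [s0]00111
Step 1: δ(s0, 0) = (s1, 0, L) → [s1]□00111
Step 2: δ(s1, □) = (s1, 1, R) → 1[s1]00111
Step 3: δ(s1, 0) = (s1, 0, L) → [s1]100111
Step 4: δ(s1, 1) = (sR, 0, R) → 0[sR]00111

The machine reaches the reject state sR and halts.

The machine executed 4 steps before halting.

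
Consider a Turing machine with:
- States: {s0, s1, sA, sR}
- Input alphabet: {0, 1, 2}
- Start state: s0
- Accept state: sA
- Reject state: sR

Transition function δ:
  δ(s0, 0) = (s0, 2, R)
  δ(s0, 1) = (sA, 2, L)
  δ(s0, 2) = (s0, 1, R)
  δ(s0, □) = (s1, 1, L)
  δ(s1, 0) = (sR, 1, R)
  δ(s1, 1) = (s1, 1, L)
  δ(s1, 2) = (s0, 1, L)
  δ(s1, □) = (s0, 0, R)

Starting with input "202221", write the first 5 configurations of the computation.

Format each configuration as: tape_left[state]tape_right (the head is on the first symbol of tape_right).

Transitions applied:
Step 1: δ(s0, 2) = (s0, 1, R)
Step 2: δ(s0, 0) = (s0, 2, R)
Step 3: δ(s0, 2) = (s0, 1, R)
Step 4: δ(s0, 2) = (s0, 1, R)

The first 5 configurations are:
[s0]202221 ⊢ 1[s0]02221 ⊢ 12[s0]2221 ⊢ 121[s0]221 ⊢ 1211[s0]21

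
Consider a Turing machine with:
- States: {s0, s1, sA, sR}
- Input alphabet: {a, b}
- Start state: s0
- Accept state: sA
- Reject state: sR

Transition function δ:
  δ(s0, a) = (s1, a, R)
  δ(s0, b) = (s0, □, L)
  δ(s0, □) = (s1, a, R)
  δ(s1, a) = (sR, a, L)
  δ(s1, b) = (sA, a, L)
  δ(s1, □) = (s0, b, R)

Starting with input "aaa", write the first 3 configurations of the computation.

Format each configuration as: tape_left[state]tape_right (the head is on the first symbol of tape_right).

Transitions applied:
Step 1: δ(s0, a) = (s1, a, R)
Step 2: δ(s1, a) = (sR, a, L)

The first 3 configurations are:
[s0]aaa ⊢ a[s1]aa ⊢ [sR]aaa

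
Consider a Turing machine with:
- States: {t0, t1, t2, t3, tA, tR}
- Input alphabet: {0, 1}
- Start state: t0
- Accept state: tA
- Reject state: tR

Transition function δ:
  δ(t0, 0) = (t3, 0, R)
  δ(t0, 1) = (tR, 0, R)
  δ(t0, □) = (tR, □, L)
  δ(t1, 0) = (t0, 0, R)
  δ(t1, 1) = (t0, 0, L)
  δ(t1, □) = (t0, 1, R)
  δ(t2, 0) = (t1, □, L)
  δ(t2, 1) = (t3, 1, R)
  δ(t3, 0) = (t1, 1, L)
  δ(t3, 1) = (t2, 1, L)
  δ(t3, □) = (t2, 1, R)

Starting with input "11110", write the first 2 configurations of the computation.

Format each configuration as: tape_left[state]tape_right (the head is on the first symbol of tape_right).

Transitions applied:
Step 1: δ(t0, 1) = (tR, 0, R)

The first 2 configurations are:
[t0]11110 ⊢ 0[tR]1110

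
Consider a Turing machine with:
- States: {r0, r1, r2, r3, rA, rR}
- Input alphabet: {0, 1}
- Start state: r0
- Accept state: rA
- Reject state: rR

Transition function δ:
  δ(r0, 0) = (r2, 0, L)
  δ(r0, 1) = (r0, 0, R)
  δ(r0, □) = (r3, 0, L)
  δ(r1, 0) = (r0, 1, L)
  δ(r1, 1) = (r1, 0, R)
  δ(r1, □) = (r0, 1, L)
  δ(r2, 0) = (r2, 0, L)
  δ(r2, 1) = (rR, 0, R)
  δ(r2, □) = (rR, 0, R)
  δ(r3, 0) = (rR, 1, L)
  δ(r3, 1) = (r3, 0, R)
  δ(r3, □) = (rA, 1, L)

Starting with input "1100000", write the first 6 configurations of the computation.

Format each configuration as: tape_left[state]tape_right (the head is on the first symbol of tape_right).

Transitions applied:
Step 1: δ(r0, 1) = (r0, 0, R)
Step 2: δ(r0, 1) = (r0, 0, R)
Step 3: δ(r0, 0) = (r2, 0, L)
Step 4: δ(r2, 0) = (r2, 0, L)
Step 5: δ(r2, 0) = (r2, 0, L)

The first 6 configurations are:
[r0]1100000 ⊢ 0[r0]100000 ⊢ 00[r0]00000 ⊢ 0[r2]000000 ⊢ [r2]0000000 ⊢ [r2]□0000000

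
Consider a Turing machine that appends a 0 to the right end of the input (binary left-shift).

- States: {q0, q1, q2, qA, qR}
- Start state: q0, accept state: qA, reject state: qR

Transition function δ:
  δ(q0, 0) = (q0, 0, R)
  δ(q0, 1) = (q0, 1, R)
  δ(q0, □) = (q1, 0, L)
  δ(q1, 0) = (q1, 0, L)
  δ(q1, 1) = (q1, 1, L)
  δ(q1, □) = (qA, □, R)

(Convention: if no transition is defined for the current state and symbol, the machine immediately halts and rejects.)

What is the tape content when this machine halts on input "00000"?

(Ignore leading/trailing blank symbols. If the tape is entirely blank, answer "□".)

Execution trace:
Initial: [q0]00000
Step 1: δ(q0, 0) = (q0, 0, R) → 0[q0]0000
Step 2: δ(q0, 0) = (q0, 0, R) → 00[q0]000
Step 3: δ(q0, 0) = (q0, 0, R) → 000[q0]00
Step 4: δ(q0, 0) = (q0, 0, R) → 0000[q0]0
Step 5: δ(q0, 0) = (q0, 0, R) → 00000[q0]□
Step 6: δ(q0, □) = (q1, 0, L) → 0000[q1]00
Step 7: δ(q1, 0) = (q1, 0, L) → 000[q1]000
Step 8: δ(q1, 0) = (q1, 0, L) → 00[q1]0000
Step 9: δ(q1, 0) = (q1, 0, L) → 0[q1]00000
Step 10: δ(q1, 0) = (q1, 0, L) → [q1]000000
Step 11: δ(q1, 0) = (q1, 0, L) → [q1]□000000
Step 12: δ(q1, □) = (qA, □, R) → □[qA]000000

The machine reaches the accept state qA and halts.

Final tape (ignoring leading/trailing blanks): 000000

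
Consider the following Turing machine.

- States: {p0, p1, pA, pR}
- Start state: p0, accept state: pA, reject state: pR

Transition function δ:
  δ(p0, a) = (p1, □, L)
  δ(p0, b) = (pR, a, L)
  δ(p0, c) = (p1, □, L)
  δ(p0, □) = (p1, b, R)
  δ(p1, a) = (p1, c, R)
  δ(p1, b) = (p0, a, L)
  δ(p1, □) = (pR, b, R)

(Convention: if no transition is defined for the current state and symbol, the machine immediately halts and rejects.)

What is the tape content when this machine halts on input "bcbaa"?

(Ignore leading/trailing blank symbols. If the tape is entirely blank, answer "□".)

Execution trace:
Initial: [p0]bcbaa
Step 1: δ(p0, b) = (pR, a, L) → [pR]□acbaa

The machine reaches the reject state pR and halts.

Final tape (ignoring leading/trailing blanks): acbaa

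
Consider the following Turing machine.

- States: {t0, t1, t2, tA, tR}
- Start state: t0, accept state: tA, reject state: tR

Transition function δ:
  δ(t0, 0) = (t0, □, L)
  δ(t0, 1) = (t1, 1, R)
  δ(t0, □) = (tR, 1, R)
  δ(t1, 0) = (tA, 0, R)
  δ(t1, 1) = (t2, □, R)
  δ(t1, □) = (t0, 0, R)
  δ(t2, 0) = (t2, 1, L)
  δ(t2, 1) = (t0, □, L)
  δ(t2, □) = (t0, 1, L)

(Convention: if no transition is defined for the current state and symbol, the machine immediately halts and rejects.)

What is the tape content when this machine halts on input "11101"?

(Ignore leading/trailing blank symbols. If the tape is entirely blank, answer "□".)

Execution trace:
Initial: [t0]11101
Step 1: δ(t0, 1) = (t1, 1, R) → 1[t1]1101
Step 2: δ(t1, 1) = (t2, □, R) → 1□[t2]101
Step 3: δ(t2, 1) = (t0, □, L) → 1[t0]□□01
Step 4: δ(t0, □) = (tR, 1, R) → 11[tR]□01

The machine reaches the reject state tR and halts.

Final tape (ignoring leading/trailing blanks): 11□01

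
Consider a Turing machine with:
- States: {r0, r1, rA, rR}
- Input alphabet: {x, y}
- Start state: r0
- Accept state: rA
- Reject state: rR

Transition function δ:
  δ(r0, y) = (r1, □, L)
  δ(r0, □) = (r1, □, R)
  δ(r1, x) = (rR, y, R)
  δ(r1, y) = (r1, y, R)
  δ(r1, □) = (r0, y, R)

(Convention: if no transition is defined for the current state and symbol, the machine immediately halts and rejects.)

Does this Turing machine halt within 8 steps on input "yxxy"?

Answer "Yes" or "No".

Execution trace:
Initial: [r0]yxxy
Step 1: δ(r0, y) = (r1, □, L) → [r1]□□xxy
Step 2: δ(r1, □) = (r0, y, R) → y[r0]□xxy
Step 3: δ(r0, □) = (r1, □, R) → y□[r1]xxy
Step 4: δ(r1, x) = (rR, y, R) → y□y[rR]xy

The machine reaches the reject state rR and halts.
The machine halted after 4 steps (within the 8-step bound).

Answer: Yes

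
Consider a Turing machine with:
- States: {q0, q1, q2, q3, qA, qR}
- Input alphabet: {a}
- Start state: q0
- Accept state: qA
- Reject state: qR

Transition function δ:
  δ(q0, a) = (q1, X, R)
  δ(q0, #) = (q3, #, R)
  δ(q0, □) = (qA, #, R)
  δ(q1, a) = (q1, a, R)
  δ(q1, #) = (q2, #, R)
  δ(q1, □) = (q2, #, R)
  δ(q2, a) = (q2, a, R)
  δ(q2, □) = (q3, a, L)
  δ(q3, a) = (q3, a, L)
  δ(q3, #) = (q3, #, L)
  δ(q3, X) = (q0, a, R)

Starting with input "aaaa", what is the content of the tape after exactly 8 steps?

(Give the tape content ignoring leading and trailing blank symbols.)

Execution trace:
Initial: [q0]aaaa
Step 1: δ(q0, a) = (q1, X, R) → X[q1]aaa
Step 2: δ(q1, a) = (q1, a, R) → Xa[q1]aa
Step 3: δ(q1, a) = (q1, a, R) → Xaa[q1]a
Step 4: δ(q1, a) = (q1, a, R) → Xaaa[q1]□
Step 5: δ(q1, □) = (q2, #, R) → Xaaa#[q2]□
Step 6: δ(q2, □) = (q3, a, L) → Xaaa[q3]#a
Step 7: δ(q3, #) = (q3, #, L) → Xaa[q3]a#a
Step 8: δ(q3, a) = (q3, a, L) → Xa[q3]aa#a

After 8 steps, the tape (ignoring leading/trailing blanks) is: Xaaa#a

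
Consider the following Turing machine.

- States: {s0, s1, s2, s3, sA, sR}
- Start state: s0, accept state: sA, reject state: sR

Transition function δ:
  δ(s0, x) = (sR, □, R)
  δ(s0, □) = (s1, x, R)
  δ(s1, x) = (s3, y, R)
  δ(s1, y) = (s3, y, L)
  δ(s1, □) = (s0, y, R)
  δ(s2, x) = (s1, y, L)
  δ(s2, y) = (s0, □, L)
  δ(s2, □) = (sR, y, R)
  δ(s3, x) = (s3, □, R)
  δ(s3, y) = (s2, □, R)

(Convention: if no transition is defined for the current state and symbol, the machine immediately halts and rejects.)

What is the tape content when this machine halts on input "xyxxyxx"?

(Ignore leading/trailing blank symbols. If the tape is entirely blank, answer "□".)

Execution trace:
Initial: [s0]xyxxyxx
Step 1: δ(s0, x) = (sR, □, R) → □[sR]yxxyxx

The machine reaches the reject state sR and halts.

Final tape (ignoring leading/trailing blanks): yxxyxx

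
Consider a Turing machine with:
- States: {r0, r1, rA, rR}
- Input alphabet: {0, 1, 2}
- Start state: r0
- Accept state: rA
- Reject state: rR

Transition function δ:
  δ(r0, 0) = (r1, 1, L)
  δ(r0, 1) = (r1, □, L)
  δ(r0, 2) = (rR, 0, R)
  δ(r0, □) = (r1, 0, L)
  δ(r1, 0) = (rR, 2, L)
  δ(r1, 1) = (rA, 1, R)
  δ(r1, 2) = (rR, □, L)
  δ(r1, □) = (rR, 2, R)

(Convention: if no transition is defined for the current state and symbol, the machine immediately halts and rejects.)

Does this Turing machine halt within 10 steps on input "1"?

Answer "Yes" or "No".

Execution trace:
Initial: [r0]1
Step 1: δ(r0, 1) = (r1, □, L) → [r1]□□
Step 2: δ(r1, □) = (rR, 2, R) → 2[rR]□

The machine reaches the reject state rR and halts.
The machine halted after 2 steps (within the 10-step bound).

Answer: Yes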